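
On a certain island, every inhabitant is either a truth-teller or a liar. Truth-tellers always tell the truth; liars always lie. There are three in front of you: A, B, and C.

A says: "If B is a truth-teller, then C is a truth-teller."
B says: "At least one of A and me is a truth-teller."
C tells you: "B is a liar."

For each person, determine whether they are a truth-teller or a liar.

A: liar, B: truth-teller, C: liar

Consider A. Suppose A is a truth-teller.
Then no assignment of the remaining roles makes every statement match its speaker's type — contradiction.
So A is a liar.
Consider B. Suppose B is a liar.
Then A's statement comes out true, contradicting A being a liar.
So B is a truth-teller.
With that fixed, C's statement is false, so C is a liar.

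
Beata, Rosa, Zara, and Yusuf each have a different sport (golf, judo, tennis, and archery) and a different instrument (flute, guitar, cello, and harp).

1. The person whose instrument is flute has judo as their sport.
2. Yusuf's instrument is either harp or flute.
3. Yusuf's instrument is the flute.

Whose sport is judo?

With clues 1–3, Beata, Rosa, and Zara are impossible for the one with sport judo.
That leaves Yusuf.

Yusuf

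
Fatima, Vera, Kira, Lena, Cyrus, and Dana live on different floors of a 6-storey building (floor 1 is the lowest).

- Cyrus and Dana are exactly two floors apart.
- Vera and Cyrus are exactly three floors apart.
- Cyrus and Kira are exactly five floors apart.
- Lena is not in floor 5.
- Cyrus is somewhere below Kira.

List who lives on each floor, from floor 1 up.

From clues 1–3: Fatima is in {2,5}.
From clues 1–4: Lena → floor 2, Fatima → floor 5.
From clues 1–5: Cyrus → floor 1, Dana → floor 3, Vera → floor 4, Kira → floor 6.

Cyrus, Lena, Dana, Vera, Fatima, Kira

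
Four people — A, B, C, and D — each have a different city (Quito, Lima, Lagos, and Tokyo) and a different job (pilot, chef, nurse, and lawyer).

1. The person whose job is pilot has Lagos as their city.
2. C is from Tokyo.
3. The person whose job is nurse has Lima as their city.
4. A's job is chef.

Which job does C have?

lawyer

With clues 1–2, pilot is impossible for C's job.
With clues 1–3, nurse is impossible for C's job.
With clues 1–4, chef is impossible for C's job.
That leaves lawyer.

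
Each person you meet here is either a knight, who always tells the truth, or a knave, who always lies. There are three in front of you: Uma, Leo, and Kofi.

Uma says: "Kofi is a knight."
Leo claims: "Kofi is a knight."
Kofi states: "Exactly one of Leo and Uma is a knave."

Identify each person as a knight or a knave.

Uma: knave, Leo: knave, Kofi: knave

Consider Uma. Suppose Uma is a knight.
Then no assignment of the remaining roles makes every statement match its speaker's type — contradiction.
So Uma is a knave.
Consider Leo. Suppose Leo is a knight.
Then no assignment of the remaining roles makes every statement match its speaker's type — contradiction.
So Leo is a knave.
With that fixed, Kofi's statement is false, so Kofi is a knave.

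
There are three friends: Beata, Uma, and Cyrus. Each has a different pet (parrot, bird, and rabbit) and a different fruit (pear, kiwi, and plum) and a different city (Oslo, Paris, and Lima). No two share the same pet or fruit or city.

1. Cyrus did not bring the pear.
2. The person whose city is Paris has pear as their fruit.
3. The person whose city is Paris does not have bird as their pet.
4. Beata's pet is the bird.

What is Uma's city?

Paris

With clues 1–4, Lima and Oslo are impossible for Uma's city.
That leaves Paris.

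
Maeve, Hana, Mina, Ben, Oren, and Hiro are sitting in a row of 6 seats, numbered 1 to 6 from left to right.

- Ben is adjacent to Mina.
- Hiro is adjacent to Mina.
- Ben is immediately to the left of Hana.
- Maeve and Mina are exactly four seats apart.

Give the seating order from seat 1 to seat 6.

Hiro, Mina, Ben, Hana, Oren, Maeve

From clues 1–2: Mina is in {2,3,4,5}.
From clues 1–3: Hana is in {4,5,6}.
From clues 1–4: Hiro → seat 1, Mina → seat 2, Ben → seat 3, Hana → seat 4, Oren → seat 5, Maeve → seat 6.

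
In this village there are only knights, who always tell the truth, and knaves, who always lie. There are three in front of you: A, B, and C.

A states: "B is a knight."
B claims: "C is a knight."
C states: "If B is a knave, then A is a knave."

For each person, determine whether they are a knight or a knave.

A: knight, B: knight, C: knight

Consider A. Suppose A is a knave.
Then no assignment of the remaining roles makes every statement match its speaker's type — contradiction.
So A is a knight.
Consider B. Suppose B is a knave.
Then A's statement comes out false, contradicting A being a knight.
So B is a knight.
With that fixed, C's statement is true, so C is a knight.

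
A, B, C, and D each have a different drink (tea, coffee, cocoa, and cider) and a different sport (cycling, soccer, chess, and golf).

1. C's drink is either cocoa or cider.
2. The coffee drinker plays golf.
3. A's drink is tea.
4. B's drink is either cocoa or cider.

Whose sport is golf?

D

With clues 1–2, C is impossible for the one with sport golf.
With clues 1–3, A is impossible for the one with sport golf.
With clues 1–4, B is impossible for the one with sport golf.
That leaves D.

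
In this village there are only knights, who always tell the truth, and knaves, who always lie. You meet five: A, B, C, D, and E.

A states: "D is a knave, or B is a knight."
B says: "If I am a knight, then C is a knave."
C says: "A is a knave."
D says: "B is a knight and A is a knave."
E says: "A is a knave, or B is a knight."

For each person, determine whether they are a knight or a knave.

A: knight, B: knight, C: knave, D: knave, E: knight

Consider A. Suppose A is a knave.
Then no assignment of the remaining roles makes every statement match its speaker's type — contradiction.
So A is a knight.
With that fixed, C's statement is false, so C is a knave.
With that fixed, D's statement is false, so D is a knave.
With that fixed, B's statement is true, so B is a knight.
With that fixed, E's statement is true, so E is a knight.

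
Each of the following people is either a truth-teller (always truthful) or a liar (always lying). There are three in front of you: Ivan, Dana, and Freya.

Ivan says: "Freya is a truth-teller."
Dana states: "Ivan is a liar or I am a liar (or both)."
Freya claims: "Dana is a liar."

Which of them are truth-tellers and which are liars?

Consider Ivan. Suppose Ivan is a truth-teller.
Then whichever role Dana has, Dana's statement has the wrong truth value — contradiction.
So Ivan is a liar.
With that fixed, Dana's statement is true, so Dana is a truth-teller.
With that fixed, Freya's statement is false, so Freya is a liar.

Ivan: liar, Dana: truth-teller, Freya: liar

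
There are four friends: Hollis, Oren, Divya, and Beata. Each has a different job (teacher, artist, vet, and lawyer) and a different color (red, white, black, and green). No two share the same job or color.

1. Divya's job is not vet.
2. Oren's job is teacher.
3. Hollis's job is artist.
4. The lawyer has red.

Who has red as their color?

With clues 1–4, Beata, Hollis, and Oren are impossible for the one with color red.
That leaves Divya.

Divya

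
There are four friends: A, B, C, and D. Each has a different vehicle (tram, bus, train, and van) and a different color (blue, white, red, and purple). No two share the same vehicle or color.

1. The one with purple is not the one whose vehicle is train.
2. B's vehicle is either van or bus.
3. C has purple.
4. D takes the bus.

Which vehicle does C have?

tram

With clues 1–3, train is impossible for C's vehicle.
With clues 1–4, bus and van are impossible for C's vehicle.
That leaves tram.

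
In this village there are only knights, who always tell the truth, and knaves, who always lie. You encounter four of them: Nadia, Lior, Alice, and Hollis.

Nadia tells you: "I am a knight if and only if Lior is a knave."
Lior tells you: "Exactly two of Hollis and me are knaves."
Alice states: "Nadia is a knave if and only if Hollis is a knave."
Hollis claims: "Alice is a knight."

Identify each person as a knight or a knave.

Nadia: knight, Lior: knave, Alice: knight, Hollis: knight

Consider Nadia. Suppose Nadia is a knave.
Then no assignment of the remaining roles makes every statement match its speaker's type — contradiction.
So Nadia is a knight.
Consider Lior. Suppose Lior is a knight.
Then Nadia's statement comes out false, contradicting Nadia being a knight.
So Lior is a knave.
Consider Alice. Suppose Alice is a knave.
Then no assignment of the remaining roles makes every statement match its speaker's type — contradiction.
So Alice is a knight.
With that fixed, Hollis's statement is true, so Hollis is a knight.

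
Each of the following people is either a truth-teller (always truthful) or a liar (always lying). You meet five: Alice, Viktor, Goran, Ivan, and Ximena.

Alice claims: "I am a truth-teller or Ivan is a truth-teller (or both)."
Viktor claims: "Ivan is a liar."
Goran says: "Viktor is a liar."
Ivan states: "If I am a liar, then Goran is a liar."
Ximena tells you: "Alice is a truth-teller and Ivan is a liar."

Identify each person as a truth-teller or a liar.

Consider Alice. Suppose Alice is a liar.
Then no assignment of the remaining roles makes every statement match its speaker's type — contradiction.
So Alice is a truth-teller.
Consider Viktor. Suppose Viktor is a truth-teller.
Then no assignment of the remaining roles makes every statement match its speaker's type — contradiction.
So Viktor is a liar.
With that fixed, Goran's statement is true, so Goran is a truth-teller.
Consider Ivan. Suppose Ivan is a liar.
Then Viktor's statement comes out true, contradicting Viktor being a liar.
So Ivan is a truth-teller.
With that fixed, Ximena's statement is false, so Ximena is a liar.

Alice: truth-teller, Viktor: liar, Goran: truth-teller, Ivan: truth-teller, Ximena: liar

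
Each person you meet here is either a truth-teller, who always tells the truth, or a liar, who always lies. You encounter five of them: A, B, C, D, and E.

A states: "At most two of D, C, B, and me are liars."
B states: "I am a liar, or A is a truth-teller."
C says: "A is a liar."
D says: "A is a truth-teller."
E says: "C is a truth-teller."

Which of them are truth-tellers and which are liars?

A: truth-teller, B: truth-teller, C: liar, D: truth-teller, E: liar

Consider A. Suppose A is a liar.
Then whichever role B has, B's statement has the wrong truth value — contradiction.
So A is a truth-teller.
With that fixed, B's statement is true, so B is a truth-teller.
With that fixed, C's statement is false, so C is a liar.
With that fixed, D's statement is true, so D is a truth-teller.
With that fixed, E's statement is false, so E is a liar.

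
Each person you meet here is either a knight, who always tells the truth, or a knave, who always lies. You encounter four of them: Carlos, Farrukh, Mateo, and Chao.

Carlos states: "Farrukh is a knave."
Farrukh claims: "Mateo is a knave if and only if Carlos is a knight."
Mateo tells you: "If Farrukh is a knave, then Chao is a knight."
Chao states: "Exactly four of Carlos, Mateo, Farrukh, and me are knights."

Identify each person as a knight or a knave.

Consider Carlos. Suppose Carlos is a knight.
Then no assignment of the remaining roles makes every statement match its speaker's type — contradiction.
So Carlos is a knave.
With that fixed, Chao's statement is false, so Chao is a knave.
Consider Farrukh. Suppose Farrukh is a knave.
Then Carlos's statement comes out true, contradicting Carlos being a knave.
So Farrukh is a knight.
With that fixed, Mateo's statement is true, so Mateo is a knight.

Carlos: knave, Farrukh: knight, Mateo: knight, Chao: knave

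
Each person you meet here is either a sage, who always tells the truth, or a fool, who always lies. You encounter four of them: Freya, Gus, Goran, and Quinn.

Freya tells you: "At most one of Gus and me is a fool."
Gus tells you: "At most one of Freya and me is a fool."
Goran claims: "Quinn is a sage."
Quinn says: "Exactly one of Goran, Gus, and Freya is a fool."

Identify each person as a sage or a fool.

Freya: fool, Gus: fool, Goran: fool, Quinn: fool

Consider Freya. Suppose Freya is a sage.
Then no assignment of the remaining roles makes every statement match its speaker's type — contradiction.
So Freya is a fool.
Consider Gus. Suppose Gus is a sage.
Then Freya's statement comes out true, contradicting Freya being a fool.
So Gus is a fool.
With that fixed, Quinn's statement is false, so Quinn is a fool.
With that fixed, Goran's statement is false, so Goran is a fool.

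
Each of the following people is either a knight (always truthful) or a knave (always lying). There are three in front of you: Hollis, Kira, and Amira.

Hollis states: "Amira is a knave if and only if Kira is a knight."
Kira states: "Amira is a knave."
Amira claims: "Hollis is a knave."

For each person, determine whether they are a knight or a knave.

Hollis: knight, Kira: knight, Amira: knave

Consider Hollis. Suppose Hollis is a knave.
Then no assignment of the remaining roles makes every statement match its speaker's type — contradiction.
So Hollis is a knight.
With that fixed, Amira's statement is false, so Amira is a knave.
With that fixed, Kira's statement is true, so Kira is a knight.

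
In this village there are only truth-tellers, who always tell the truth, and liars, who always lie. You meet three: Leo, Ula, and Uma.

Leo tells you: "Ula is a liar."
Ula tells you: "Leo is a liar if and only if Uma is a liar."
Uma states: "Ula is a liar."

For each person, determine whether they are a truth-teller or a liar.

Consider Leo. Suppose Leo is a truth-teller.
Then no assignment of the remaining roles makes every statement match its speaker's type — contradiction.
So Leo is a liar.
Consider Ula. Suppose Ula is a liar.
Then Leo's statement comes out true, contradicting Leo being a liar.
So Ula is a truth-teller.
With that fixed, Uma's statement is false, so Uma is a liar.

Leo: liar, Ula: truth-teller, Uma: liar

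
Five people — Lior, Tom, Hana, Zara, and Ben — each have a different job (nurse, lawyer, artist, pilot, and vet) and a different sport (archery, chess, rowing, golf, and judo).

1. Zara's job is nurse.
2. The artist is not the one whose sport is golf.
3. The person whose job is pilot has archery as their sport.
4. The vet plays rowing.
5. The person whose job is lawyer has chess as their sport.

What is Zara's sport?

With clues 1–3, archery is impossible for Zara's sport.
With clues 1–4, rowing is impossible for Zara's sport.
With clues 1–5, chess and judo are impossible for Zara's sport.
That leaves golf.

golf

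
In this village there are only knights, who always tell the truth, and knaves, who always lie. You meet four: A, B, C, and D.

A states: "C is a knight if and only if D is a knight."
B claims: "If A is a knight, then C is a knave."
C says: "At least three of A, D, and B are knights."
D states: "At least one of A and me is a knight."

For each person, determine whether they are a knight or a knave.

A: knave, B: knight, C: knave, D: knight

Consider A. Suppose A is a knight.
Then no assignment of the remaining roles makes every statement match its speaker's type — contradiction.
So A is a knave.
With that fixed, B's statement is true, so B is a knight.
With that fixed, C's statement is false, so C is a knave.
Consider D. Suppose D is a knave.
Then A's statement comes out true, contradicting A being a knave.
So D is a knight.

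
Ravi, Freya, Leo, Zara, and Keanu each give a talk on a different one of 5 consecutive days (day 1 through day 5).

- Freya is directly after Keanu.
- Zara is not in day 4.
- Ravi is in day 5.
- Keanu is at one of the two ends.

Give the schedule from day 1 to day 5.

From clue 1: Freya is in {2,3,4,5}.
From clues 1–3: Ravi → day 5.
From clues 1–4: Keanu → day 1, Freya → day 2, Zara → day 3, Leo → day 4.

Keanu, Freya, Zara, Leo, Ravi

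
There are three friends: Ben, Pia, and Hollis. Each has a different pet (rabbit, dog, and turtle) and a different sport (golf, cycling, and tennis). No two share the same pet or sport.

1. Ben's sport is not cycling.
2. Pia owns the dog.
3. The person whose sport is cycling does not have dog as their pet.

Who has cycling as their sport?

Hollis

Clue 1 rules out Ben for the one with sport cycling.
With clues 1–3, Pia is impossible for the one with sport cycling.
That leaves Hollis.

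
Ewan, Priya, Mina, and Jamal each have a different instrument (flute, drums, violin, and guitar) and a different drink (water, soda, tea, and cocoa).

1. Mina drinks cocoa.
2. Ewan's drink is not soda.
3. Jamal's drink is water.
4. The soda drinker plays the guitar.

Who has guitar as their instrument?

With clues 1–4, Ewan, Jamal, and Mina are impossible for the one with instrument guitar.
That leaves Priya.

Priya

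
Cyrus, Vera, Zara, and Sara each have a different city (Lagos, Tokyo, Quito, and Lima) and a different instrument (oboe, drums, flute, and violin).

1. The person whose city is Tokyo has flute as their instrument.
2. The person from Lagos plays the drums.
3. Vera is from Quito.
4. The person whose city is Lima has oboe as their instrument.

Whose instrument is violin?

Vera

With clues 1–4, Cyrus, Sara, and Zara are impossible for the one with instrument violin.
That leaves Vera.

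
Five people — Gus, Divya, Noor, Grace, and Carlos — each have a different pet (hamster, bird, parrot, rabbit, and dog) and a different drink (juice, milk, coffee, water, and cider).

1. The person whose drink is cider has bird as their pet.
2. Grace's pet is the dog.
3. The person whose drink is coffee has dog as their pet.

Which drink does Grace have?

With clues 1–2, cider is impossible for Grace's drink.
With clues 1–3, juice, milk, and water are impossible for Grace's drink.
That leaves coffee.

coffee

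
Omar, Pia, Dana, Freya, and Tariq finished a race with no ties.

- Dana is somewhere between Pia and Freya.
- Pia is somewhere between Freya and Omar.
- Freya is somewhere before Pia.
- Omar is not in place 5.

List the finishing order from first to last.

Freya, Dana, Pia, Omar, Tariq

From clue 1: Dana is in {2,3,4}.
From clues 1–2: Pia is in {2,3,4}.
From clues 1–3: Omar is in {4,5}.
From clues 1–4: Freya → place 1, Dana → place 2, Pia → place 3, Omar → place 4, Tariq → place 5.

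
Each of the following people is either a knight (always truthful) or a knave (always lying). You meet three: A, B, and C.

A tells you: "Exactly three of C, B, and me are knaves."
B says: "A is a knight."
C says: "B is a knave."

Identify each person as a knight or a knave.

A: knave, B: knave, C: knight

Consider A. Suppose A is a knight.
Then A's own statement would have to be true, but it can't be — contradiction.
So A is a knave.
With that fixed, B's statement is false, so B is a knave.
With that fixed, C's statement is true, so C is a knight.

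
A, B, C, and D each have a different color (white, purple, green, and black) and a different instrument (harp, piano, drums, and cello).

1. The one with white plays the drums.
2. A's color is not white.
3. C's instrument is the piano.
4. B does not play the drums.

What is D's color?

white

With clues 1–4, black, green, and purple are impossible for D's color.
That leaves white.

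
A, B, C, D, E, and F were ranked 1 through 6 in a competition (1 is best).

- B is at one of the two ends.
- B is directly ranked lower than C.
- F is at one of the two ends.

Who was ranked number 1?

With clues 1–2, B and C are ruled out for rank 1.
With clues 1–3, A, D, and E are ruled out for rank 1.
So rank 1 is F.

F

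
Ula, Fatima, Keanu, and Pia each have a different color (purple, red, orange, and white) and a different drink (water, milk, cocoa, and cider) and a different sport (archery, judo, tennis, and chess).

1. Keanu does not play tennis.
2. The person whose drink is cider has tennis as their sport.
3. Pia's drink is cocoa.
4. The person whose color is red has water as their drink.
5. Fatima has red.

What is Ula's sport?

With clues 1–5, archery, chess, and judo are impossible for Ula's sport.
That leaves tennis.

tennis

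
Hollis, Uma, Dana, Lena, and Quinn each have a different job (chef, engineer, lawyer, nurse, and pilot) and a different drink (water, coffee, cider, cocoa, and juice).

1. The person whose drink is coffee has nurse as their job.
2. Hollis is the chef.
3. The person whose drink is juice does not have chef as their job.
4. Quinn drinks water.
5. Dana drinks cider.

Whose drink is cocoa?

With clues 1–4, Quinn is impossible for the one with drink cocoa.
With clues 1–5, Dana, Lena, and Uma are impossible for the one with drink cocoa.
That leaves Hollis.

Hollis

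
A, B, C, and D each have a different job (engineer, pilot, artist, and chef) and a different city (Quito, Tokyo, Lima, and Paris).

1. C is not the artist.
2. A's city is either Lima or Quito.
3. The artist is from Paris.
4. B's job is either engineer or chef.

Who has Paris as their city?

With clues 1–2, A is impossible for the one with city Paris.
With clues 1–3, C is impossible for the one with city Paris.
With clues 1–4, B is impossible for the one with city Paris.
That leaves D.

D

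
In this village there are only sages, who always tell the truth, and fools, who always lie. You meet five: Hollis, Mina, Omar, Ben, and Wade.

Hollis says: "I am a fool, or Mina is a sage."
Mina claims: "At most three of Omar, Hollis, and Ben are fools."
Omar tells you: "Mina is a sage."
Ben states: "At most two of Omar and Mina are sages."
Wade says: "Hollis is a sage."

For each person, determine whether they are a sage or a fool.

Regardless of anyone's role, Mina's statement is true, so Mina is a sage.
With that fixed, Omar's statement is true, so Omar is a sage.
With that fixed, Ben's statement is true, so Ben is a sage.
With that fixed, Hollis's statement is true, so Hollis is a sage.
With that fixed, Wade's statement is true, so Wade is a sage.

Hollis: sage, Mina: sage, Omar: sage, Ben: sage, Wade: sage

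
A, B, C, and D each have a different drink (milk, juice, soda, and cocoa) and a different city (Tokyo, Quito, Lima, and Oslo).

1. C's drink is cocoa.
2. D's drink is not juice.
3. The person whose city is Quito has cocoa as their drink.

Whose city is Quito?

C

With clues 1–3, A, B, and D are impossible for the one with city Quito.
That leaves C.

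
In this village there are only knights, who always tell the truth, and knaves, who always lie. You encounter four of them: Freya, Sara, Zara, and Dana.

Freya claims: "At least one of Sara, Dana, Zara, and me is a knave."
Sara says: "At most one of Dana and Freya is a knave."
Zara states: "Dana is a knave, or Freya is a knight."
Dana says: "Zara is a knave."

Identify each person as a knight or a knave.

Freya: knight, Sara: knight, Zara: knight, Dana: knave

Consider Freya. Suppose Freya is a knave.
Then Freya's own statement would have to be false, but it can't be — contradiction.
So Freya is a knight.
With that fixed, Sara's statement is true, so Sara is a knight.
With that fixed, Zara's statement is true, so Zara is a knight.
With that fixed, Dana's statement is false, so Dana is a knave.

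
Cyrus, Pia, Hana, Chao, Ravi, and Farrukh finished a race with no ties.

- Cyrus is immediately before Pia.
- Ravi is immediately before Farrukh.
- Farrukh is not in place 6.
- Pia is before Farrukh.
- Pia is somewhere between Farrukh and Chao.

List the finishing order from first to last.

From clue 1: Cyrus is in {1,2,3,4,5}.
From clues 1–3: Ravi is in {1,2,3,4}.
From clues 1–4: Cyrus is in {1,2}.
From clues 1–5: Chao → place 1, Cyrus → place 2, Pia → place 3, Ravi → place 4, Farrukh → place 5, Hana → place 6.

Chao, Cyrus, Pia, Ravi, Farrukh, Hana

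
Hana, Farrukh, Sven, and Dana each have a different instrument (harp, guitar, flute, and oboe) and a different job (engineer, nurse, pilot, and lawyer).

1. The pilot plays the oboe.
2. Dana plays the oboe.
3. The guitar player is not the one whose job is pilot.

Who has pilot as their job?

With clues 1–2, Farrukh, Hana, and Sven are impossible for the one with job pilot.
That leaves Dana.

Dana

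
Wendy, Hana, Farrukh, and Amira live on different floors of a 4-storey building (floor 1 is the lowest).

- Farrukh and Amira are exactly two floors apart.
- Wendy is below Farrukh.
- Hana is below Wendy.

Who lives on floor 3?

With clues 1–2, Amira is ruled out for floor 3.
With clues 1–3, Farrukh and Hana are ruled out for floor 3.
So floor 3 is Wendy.

Wendy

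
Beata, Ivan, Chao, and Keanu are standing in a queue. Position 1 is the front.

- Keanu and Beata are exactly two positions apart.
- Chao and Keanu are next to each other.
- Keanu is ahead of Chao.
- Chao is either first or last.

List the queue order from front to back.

Beata, Ivan, Keanu, Chao

From clues 1–3: Beata is in {1,3,4}.
From clues 1–4: Beata → position 1, Ivan → position 2, Keanu → position 3, Chao → position 4.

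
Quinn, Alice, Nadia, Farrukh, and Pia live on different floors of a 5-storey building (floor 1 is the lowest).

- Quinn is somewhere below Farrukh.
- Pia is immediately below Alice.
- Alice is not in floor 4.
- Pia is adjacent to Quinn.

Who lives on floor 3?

Alice

With clues 1–3, Pia is ruled out for floor 3.
With clues 1–4, Farrukh, Nadia, and Quinn are ruled out for floor 3.
So floor 3 is Alice.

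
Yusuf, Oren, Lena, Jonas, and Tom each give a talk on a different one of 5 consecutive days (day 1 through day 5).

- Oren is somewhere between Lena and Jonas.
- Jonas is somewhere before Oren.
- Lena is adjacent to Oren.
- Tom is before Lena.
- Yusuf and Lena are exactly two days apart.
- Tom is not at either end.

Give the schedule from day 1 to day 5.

From clue 1: Oren is in {2,3,4}.
From clues 1–4: Oren is in {3,4}.
From clues 1–5: Yusuf → day 3, Oren → day 4, Lena → day 5.
From clues 1–6: Jonas → day 1, Tom → day 2.

Jonas, Tom, Yusuf, Oren, Lena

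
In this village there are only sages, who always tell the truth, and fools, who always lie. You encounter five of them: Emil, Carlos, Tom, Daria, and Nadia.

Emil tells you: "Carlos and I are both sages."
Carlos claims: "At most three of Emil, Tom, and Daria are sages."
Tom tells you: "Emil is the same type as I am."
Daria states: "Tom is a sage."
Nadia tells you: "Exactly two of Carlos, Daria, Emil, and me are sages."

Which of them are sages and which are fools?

Emil: sage, Carlos: sage, Tom: sage, Daria: sage, Nadia: fool

Regardless of anyone's role, Carlos's statement is true, so Carlos is a sage.
Consider Emil. Suppose Emil is a fool.
Then whichever role Tom has, Tom's statement has the wrong truth value — contradiction.
So Emil is a sage.
Consider Tom. Suppose Tom is a fool.
Then no assignment of the remaining roles makes every statement match its speaker's type — contradiction.
So Tom is a sage.
With that fixed, Daria's statement is true, so Daria is a sage.
With that fixed, Nadia's statement is false, so Nadia is a fool.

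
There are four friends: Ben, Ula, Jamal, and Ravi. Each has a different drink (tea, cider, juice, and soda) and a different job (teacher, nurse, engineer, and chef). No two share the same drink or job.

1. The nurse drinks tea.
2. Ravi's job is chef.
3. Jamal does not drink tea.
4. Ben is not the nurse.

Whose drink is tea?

With clues 1–2, Ravi is impossible for the one with drink tea.
With clues 1–3, Jamal is impossible for the one with drink tea.
With clues 1–4, Ben is impossible for the one with drink tea.
That leaves Ula.

Ula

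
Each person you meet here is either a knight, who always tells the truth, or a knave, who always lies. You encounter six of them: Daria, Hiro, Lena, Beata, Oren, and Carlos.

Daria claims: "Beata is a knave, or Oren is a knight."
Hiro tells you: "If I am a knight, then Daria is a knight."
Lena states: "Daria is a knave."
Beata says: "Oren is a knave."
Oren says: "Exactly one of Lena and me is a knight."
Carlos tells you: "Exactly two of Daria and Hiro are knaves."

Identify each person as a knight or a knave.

Daria: knight, Hiro: knight, Lena: knave, Beata: knave, Oren: knight, Carlos: knave

Consider Daria. Suppose Daria is a knave.
Then whichever role Hiro has, Hiro's statement has the wrong truth value — contradiction.
So Daria is a knight.
With that fixed, Hiro's statement is true, so Hiro is a knight.
With that fixed, Lena's statement is false, so Lena is a knave.
With that fixed, Carlos's statement is false, so Carlos is a knave.
Consider Beata. Suppose Beata is a knight.
Then no assignment of the remaining roles makes every statement match its speaker's type — contradiction.
So Beata is a knave.
Consider Oren. Suppose Oren is a knave.
Then Beata's statement comes out true, contradicting Beata being a knave.
So Oren is a knight.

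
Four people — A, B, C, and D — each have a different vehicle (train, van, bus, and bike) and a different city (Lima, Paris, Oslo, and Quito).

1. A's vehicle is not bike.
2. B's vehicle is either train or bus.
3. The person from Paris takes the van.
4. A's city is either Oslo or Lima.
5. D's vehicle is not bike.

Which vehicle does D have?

van

With clues 1–4, bus and train are impossible for D's vehicle.
With clues 1–5, bike is impossible for D's vehicle.
That leaves van.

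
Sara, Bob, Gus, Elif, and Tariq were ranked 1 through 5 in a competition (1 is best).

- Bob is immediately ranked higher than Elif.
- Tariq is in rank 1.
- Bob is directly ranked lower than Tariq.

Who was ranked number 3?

With clues 1–2, Tariq is ruled out for rank 3.
With clues 1–3, Bob, Gus, and Sara are ruled out for rank 3.
So rank 3 is Elif.

Elif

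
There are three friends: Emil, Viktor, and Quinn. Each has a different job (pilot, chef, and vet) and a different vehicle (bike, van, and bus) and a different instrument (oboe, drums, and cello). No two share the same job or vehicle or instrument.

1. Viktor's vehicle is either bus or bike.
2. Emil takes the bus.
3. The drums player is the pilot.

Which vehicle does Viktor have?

Clue 1 rules out van for Viktor's vehicle.
With clues 1–2, bus is impossible for Viktor's vehicle.
That leaves bike.

bike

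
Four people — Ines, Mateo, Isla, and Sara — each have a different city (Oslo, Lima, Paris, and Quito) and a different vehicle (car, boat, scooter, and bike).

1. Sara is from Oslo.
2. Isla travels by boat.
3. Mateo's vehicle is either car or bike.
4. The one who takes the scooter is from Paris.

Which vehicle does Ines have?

With clues 1–2, boat is impossible for Ines's vehicle.
With clues 1–4, bike and car are impossible for Ines's vehicle.
That leaves scooter.

scooter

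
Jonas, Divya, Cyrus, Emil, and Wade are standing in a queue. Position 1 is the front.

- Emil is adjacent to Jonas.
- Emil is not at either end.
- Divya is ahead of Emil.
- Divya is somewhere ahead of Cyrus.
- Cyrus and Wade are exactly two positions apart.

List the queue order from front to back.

From clues 1–2: Emil is in {2,3,4}.
From clues 1–3: Divya is in {1,2,3}.
From clues 1–4: Divya is in {1,2}.
From clues 1–5: Wade → position 1, Divya → position 2, Cyrus → position 3, Emil → position 4, Jonas → position 5.

Wade, Divya, Cyrus, Emil, Jonas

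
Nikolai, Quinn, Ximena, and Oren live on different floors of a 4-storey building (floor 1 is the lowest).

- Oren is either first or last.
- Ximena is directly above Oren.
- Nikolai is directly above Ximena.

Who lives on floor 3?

With clue 1, Oren is ruled out for floor 3.
With clues 1–2, Ximena is ruled out for floor 3.
With clues 1–3, Quinn is ruled out for floor 3.
So floor 3 is Nikolai.

Nikolai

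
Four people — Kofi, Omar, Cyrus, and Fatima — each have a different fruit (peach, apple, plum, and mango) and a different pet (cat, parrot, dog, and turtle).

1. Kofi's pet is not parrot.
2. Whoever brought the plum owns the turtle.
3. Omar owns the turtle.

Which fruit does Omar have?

With clues 1–3, apple, mango, and peach are impossible for Omar's fruit.
That leaves plum.

plum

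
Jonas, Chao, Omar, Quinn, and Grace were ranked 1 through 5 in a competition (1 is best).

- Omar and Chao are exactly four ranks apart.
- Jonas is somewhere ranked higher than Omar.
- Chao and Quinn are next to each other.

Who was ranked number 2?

With clue 1, Chao and Omar are ruled out for rank 2.
With clues 1–3, Grace and Jonas are ruled out for rank 2.
So rank 2 is Quinn.

Quinn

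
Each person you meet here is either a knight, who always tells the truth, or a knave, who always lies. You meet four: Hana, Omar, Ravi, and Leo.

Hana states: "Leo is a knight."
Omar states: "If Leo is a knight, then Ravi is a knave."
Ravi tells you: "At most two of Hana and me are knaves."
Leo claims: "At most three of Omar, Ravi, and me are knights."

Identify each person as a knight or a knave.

Hana: knight, Omar: knave, Ravi: knight, Leo: knight

Regardless of anyone's role, Ravi's statement is true, so Ravi is a knight.
With that fixed, Leo's statement is true, so Leo is a knight.
With that fixed, Hana's statement is true, so Hana is a knight.
With that fixed, Omar's statement is false, so Omar is a knave.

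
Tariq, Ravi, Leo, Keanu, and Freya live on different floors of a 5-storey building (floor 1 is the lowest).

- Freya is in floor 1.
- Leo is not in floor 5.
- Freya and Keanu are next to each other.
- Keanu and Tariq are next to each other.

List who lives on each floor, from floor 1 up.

From clue 1: Freya → floor 1.
From clues 1–2: Leo is in {2,3,4}.
From clues 1–3: Keanu → floor 2.
From clues 1–4: Tariq → floor 3, Leo → floor 4, Ravi → floor 5.

Freya, Keanu, Tariq, Leo, Ravi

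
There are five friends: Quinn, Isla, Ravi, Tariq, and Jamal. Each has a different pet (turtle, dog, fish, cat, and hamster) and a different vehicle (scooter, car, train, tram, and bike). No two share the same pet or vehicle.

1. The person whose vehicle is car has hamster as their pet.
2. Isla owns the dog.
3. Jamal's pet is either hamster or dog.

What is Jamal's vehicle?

car

With clues 1–3, bike, scooter, train, and tram are impossible for Jamal's vehicle.
That leaves car.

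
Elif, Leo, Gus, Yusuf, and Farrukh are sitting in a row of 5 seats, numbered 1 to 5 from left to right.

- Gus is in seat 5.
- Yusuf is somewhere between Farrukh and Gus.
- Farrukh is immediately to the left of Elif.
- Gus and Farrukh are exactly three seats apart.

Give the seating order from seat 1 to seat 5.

From clue 1: Gus → seat 5.
From clues 1–2: Yusuf is in {2,3,4}.
From clues 1–3: Elif is in {2,3}.
From clues 1–4: Leo → seat 1, Farrukh → seat 2, Elif → seat 3, Yusuf → seat 4.

Leo, Farrukh, Elif, Yusuf, Gus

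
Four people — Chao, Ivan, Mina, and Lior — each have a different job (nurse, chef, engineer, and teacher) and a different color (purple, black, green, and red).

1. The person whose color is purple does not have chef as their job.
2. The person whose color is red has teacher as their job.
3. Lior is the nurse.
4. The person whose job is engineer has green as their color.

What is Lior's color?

purple

With clues 1–3, red is impossible for Lior's color.
With clues 1–4, black and green are impossible for Lior's color.
That leaves purple.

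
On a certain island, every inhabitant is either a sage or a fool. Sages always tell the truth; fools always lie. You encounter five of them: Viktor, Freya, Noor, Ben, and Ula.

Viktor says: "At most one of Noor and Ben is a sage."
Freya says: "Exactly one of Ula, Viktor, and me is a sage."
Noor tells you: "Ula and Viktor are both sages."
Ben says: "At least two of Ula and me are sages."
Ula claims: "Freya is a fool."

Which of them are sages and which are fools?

Viktor: sage, Freya: fool, Noor: sage, Ben: fool, Ula: sage

Consider Viktor. Suppose Viktor is a fool.
Then no assignment of the remaining roles makes every statement match its speaker's type — contradiction.
So Viktor is a sage.
Consider Freya. Suppose Freya is a sage.
Then Freya's own statement would have to be true, but it can't be — contradiction.
So Freya is a fool.
With that fixed, Ula's statement is true, so Ula is a sage.
With that fixed, Noor's statement is true, so Noor is a sage.
Consider Ben. Suppose Ben is a sage.
Then Viktor's statement comes out false, contradicting Viktor being a sage.
So Ben is a fool.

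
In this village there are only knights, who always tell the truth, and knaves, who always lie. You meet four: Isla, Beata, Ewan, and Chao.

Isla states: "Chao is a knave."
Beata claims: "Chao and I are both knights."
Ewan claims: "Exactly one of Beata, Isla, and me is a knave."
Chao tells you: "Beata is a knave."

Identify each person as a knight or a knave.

Consider Isla. Suppose Isla is a knight.
Then no assignment of the remaining roles makes every statement match its speaker's type — contradiction.
So Isla is a knave.
Consider Beata. Suppose Beata is a knight.
Then no assignment of the remaining roles makes every statement match its speaker's type — contradiction.
So Beata is a knave.
With that fixed, Ewan's statement is false, so Ewan is a knave.
With that fixed, Chao's statement is true, so Chao is a knight.

Isla: knave, Beata: knave, Ewan: knave, Chao: knight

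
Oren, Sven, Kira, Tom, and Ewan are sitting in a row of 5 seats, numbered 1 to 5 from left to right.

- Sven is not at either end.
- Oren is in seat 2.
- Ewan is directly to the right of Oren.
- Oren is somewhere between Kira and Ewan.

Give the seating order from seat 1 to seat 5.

Kira, Oren, Ewan, Sven, Tom

From clue 1: Sven is in {2,3,4}.
From clues 1–2: Oren → seat 2.
From clues 1–3: Ewan → seat 3, Sven → seat 4.
From clues 1–4: Kira → seat 1, Tom → seat 5.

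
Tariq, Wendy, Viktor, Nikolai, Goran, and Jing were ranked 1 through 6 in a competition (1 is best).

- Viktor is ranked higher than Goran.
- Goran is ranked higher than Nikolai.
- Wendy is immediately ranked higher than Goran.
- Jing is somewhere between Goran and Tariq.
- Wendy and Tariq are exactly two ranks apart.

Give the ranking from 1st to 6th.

Viktor, Tariq, Jing, Wendy, Goran, Nikolai

From clue 1: Viktor is in {1,2,3,4,5}.
From clues 1–2: Viktor is in {1,2,3,4}.
From clues 1–3: Wendy is in {2,3,4}.
From clues 1–4: Wendy is in {2,4}.
From clues 1–5: Viktor → rank 1, Tariq → rank 2, Jing → rank 3, Wendy → rank 4, Goran → rank 5, Nikolai → rank 6.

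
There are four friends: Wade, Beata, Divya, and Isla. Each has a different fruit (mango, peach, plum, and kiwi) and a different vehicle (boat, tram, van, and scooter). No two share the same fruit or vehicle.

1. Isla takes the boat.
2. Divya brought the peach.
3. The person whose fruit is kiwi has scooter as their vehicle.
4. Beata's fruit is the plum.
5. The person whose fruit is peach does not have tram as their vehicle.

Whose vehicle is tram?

Clue 1 rules out Isla for the one with vehicle tram.
With clues 1–4, Wade is impossible for the one with vehicle tram.
With clues 1–5, Divya is impossible for the one with vehicle tram.
That leaves Beata.

Beata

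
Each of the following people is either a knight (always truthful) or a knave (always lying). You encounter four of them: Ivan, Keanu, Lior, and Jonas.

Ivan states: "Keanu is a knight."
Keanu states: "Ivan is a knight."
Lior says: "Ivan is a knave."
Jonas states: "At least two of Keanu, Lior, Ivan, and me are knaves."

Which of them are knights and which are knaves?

Consider Ivan. Suppose Ivan is a knight.
Then no assignment of the remaining roles makes every statement match its speaker's type — contradiction.
So Ivan is a knave.
With that fixed, Keanu's statement is false, so Keanu is a knave.
With that fixed, Lior's statement is true, so Lior is a knight.
With that fixed, Jonas's statement is true, so Jonas is a knight.

Ivan: knave, Keanu: knave, Lior: knight, Jonas: knight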